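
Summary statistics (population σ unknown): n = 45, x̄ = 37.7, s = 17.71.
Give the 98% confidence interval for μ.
(31.33, 44.07)

t-interval (σ unknown):
df = n - 1 = 44
t* = 2.414 for 98% confidence

Margin of error = t* · s/√n = 2.414 · 17.71/√45 = 6.37

CI: (31.33, 44.07)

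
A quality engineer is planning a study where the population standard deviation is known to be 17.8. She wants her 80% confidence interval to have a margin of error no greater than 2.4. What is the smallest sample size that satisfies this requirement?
n ≥ 91

For margin E ≤ 2.4:
n ≥ (z* · σ / E)²
n ≥ (1.282 · 17.8 / 2.4)²
n ≥ 90.41

Minimum n = 91 (rounding up)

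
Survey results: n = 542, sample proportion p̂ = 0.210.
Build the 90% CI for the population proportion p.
(0.181, 0.239)

Proportion CI:
SE = √(p̂(1-p̂)/n) = √(0.210 · 0.790 / 542) = 0.01750

z* = 1.645
Margin = z* · SE = 1.645 · 0.01750 = 0.0288

CI: 0.210 ± 0.0288 = (0.181, 0.239)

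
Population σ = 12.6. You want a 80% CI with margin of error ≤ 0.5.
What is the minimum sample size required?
n ≥ 1044

For margin E ≤ 0.5:
n ≥ (z* · σ / E)²
n ≥ (1.282 · 12.6 / 0.5)²
n ≥ 1043.70

Minimum n = 1044 (rounding up)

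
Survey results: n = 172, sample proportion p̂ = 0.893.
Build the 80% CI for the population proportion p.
(0.863, 0.923)

Proportion CI:
SE = √(p̂(1-p̂)/n) = √(0.893 · 0.107 / 172) = 0.02357

z* = 1.282
Margin = z* · SE = 1.282 · 0.02357 = 0.0302

CI: 0.893 ± 0.0302 = (0.863, 0.923)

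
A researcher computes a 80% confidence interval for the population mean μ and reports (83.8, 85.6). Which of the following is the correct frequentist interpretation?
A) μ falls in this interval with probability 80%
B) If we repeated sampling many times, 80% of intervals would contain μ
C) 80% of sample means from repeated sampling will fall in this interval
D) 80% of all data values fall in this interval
B

A) Wrong — μ is fixed; the randomness lives in the interval, not in μ.
B) Correct — this is the frequentist long-run coverage interpretation.
C) Wrong — coverage applies to intervals containing μ, not to future x̄ values.
D) Wrong — a CI is about the parameter μ, not individual data values.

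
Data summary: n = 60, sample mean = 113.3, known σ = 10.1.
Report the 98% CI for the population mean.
(110.27, 116.33)

z-interval (σ known):
z* = 2.326 for 98% confidence

Margin of error = z* · σ/√n = 2.326 · 10.1/√60 = 3.03

CI: (113.3 - 3.03, 113.3 + 3.03) = (110.27, 116.33)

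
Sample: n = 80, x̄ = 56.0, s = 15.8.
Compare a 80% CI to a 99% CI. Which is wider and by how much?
99% CI is wider by 4.77

df = 79
80% CI: t* = 1.292, (53.72, 58.28), width = 2 · t* · s/√n = 4.56
99% CI: t* = 2.640, (51.34, 60.66), width = 2 · t* · s/√n = 9.33

The 99% CI is wider by 9.33 - 4.56 = 4.77.
Higher confidence requires a wider interval.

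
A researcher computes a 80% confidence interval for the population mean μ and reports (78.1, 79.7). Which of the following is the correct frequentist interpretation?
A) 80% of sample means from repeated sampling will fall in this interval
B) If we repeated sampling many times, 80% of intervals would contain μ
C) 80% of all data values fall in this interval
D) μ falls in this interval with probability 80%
B

A) Wrong — coverage applies to intervals containing μ, not to future x̄ values.
B) Correct — this is the frequentist long-run coverage interpretation.
C) Wrong — a CI is about the parameter μ, not individual data values.
D) Wrong — μ is fixed; the randomness lives in the interval, not in μ.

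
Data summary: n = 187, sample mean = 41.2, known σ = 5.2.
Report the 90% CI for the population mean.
(40.57, 41.83)

z-interval (σ known):
z* = 1.645 for 90% confidence

Margin of error = z* · σ/√n = 1.645 · 5.2/√187 = 0.63

CI: (41.2 - 0.63, 41.2 + 0.63) = (40.57, 41.83)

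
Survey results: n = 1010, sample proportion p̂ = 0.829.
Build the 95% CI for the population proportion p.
(0.806, 0.852)

Proportion CI:
SE = √(p̂(1-p̂)/n) = √(0.829 · 0.171 / 1010) = 0.01185

z* = 1.960
Margin = z* · SE = 1.960 · 0.01185 = 0.0232

CI: 0.829 ± 0.0232 = (0.806, 0.852)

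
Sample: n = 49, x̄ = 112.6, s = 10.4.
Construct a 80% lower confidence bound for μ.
μ ≥ 111.34

Lower bound (one-sided):
t* = 0.849 (one-sided for 80%)
Lower bound = x̄ - t* · s/√n = 112.6 - 0.849 · 10.4/√49 = 111.34

We are 80% confident that μ ≥ 111.34.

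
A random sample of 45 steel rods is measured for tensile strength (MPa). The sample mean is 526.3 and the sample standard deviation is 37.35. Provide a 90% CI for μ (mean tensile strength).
(516.95, 535.65)

t-interval (σ unknown):
df = n - 1 = 44
t* = 1.680 for 90% confidence

Margin of error = t* · s/√n = 1.680 · 37.35/√45 = 9.35

CI: (516.95, 535.65)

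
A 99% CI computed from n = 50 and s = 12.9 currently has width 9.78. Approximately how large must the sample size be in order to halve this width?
n ≈ 200

CI width ∝ 1/√n
To reduce width by factor 2, need √n to grow by 2 → need 2² = 4 times as many samples.

Current: n = 50, width = 9.78
New: n = 200, width ≈ 4.75

Width reduced by factor of 9.78/4.75 = 2.06.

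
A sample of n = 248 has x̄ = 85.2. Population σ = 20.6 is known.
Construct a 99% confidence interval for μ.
(81.83, 88.57)

z-interval (σ known):
z* = 2.576 for 99% confidence

Margin of error = z* · σ/√n = 2.576 · 20.6/√248 = 3.37

CI: (85.2 - 3.37, 85.2 + 3.37) = (81.83, 88.57)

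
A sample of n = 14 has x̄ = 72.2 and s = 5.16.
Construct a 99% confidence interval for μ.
(68.05, 76.35)

t-interval (σ unknown):
df = n - 1 = 13
t* = 3.012 for 99% confidence

Margin of error = t* · s/√n = 3.012 · 5.16/√14 = 4.15

CI: (68.05, 76.35)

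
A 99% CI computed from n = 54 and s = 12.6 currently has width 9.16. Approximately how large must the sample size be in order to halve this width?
n ≈ 216

CI width ∝ 1/√n
To reduce width by factor 2, need √n to grow by 2 → need 2² = 4 times as many samples.

Current: n = 54, width = 9.16
New: n = 216, width ≈ 4.46

Width reduced by factor of 9.16/4.46 = 2.05.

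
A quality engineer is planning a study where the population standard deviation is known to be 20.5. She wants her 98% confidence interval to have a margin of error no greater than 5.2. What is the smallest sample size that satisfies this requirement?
n ≥ 85

For margin E ≤ 5.2:
n ≥ (z* · σ / E)²
n ≥ (2.326 · 20.5 / 5.2)²
n ≥ 84.09

Minimum n = 85 (rounding up)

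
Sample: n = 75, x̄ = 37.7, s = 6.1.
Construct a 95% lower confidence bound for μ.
μ ≥ 36.53

Lower bound (one-sided):
t* = 1.666 (one-sided for 95%)
Lower bound = x̄ - t* · s/√n = 37.7 - 1.666 · 6.1/√75 = 36.53

We are 95% confident that μ ≥ 36.53.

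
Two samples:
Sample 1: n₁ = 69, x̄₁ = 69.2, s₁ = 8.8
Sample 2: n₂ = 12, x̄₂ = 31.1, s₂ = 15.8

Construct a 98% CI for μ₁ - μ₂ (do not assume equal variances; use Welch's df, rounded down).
(25.55, 50.65)

Difference: x̄₁ - x̄₂ = 38.10
SE = √(s₁²/n₁ + s₂²/n₂) = √(8.8²/69 + 15.8²/12) = 4.6825
df = 12.21 → 12 (Welch–Satterthwaite, rounded down)
t* = 2.681

CI: 38.10 ± 2.681 · 4.6825 = 38.10 ± 12.55 = (25.55, 50.65)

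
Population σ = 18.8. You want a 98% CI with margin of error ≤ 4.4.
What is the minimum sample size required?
n ≥ 99

For margin E ≤ 4.4:
n ≥ (z* · σ / E)²
n ≥ (2.326 · 18.8 / 4.4)²
n ≥ 98.77

Minimum n = 99 (rounding up)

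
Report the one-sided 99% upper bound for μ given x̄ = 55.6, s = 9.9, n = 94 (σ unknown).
μ ≤ 58.02

Upper bound (one-sided):
t* = 2.367 (one-sided for 99%)
Upper bound = x̄ + t* · s/√n = 55.6 + 2.367 · 9.9/√94 = 58.02

We are 99% confident that μ ≤ 58.02.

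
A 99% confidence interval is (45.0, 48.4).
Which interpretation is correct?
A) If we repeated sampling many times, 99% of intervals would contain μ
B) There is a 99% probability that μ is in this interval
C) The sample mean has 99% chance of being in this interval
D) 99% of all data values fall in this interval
A

A) Correct — this is the frequentist long-run coverage interpretation.
B) Wrong — μ is fixed; the randomness lives in the interval, not in μ.
C) Wrong — x̄ is observed and sits in the interval by construction.
D) Wrong — a CI is about the parameter μ, not individual data values.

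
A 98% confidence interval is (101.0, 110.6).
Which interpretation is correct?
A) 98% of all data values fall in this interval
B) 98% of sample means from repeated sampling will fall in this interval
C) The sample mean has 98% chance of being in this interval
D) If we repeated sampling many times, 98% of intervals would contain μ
D

A) Wrong — a CI is about the parameter μ, not individual data values.
B) Wrong — coverage applies to intervals containing μ, not to future x̄ values.
C) Wrong — x̄ is observed and sits in the interval by construction.
D) Correct — this is the frequentist long-run coverage interpretation.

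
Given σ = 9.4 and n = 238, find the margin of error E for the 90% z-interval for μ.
Margin of error = 1.00

Margin of error = z* · σ/√n
= 1.645 · 9.4/√238
= 1.645 · 9.4/15.4272
= 1.00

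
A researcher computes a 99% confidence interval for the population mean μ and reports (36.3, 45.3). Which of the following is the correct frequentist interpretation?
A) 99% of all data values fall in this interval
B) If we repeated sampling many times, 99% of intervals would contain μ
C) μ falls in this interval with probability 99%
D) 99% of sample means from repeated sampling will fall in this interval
B

A) Wrong — a CI is about the parameter μ, not individual data values.
B) Correct — this is the frequentist long-run coverage interpretation.
C) Wrong — μ is fixed; the randomness lives in the interval, not in μ.
D) Wrong — coverage applies to intervals containing μ, not to future x̄ values.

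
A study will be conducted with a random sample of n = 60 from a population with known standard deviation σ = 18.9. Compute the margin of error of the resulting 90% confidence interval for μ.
Margin of error = 4.01

Margin of error = z* · σ/√n
= 1.645 · 18.9/√60
= 1.645 · 18.9/7.7460
= 4.01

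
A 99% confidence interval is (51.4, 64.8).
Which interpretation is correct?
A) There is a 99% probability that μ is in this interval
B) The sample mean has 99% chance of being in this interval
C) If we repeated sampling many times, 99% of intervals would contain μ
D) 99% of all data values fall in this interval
C

A) Wrong — μ is fixed; the randomness lives in the interval, not in μ.
B) Wrong — x̄ is observed and sits in the interval by construction.
C) Correct — this is the frequentist long-run coverage interpretation.
D) Wrong — a CI is about the parameter μ, not individual data values.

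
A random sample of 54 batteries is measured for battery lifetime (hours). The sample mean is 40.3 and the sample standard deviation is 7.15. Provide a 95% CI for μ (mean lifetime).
(38.35, 42.25)

t-interval (σ unknown):
df = n - 1 = 53
t* = 2.006 for 95% confidence

Margin of error = t* · s/√n = 2.006 · 7.15/√54 = 1.95

CI: (38.35, 42.25)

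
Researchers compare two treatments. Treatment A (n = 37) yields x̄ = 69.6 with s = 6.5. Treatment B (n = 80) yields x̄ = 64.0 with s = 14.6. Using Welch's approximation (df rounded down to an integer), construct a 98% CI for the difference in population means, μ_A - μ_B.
(1.00, 10.20)

Difference: x̄₁ - x̄₂ = 5.60
SE = √(s₁²/n₁ + s₂²/n₂) = √(6.5²/37 + 14.6²/80) = 1.9510
df = 114.91 → 114 (Welch–Satterthwaite, rounded down)
t* = 2.360

CI: 5.60 ± 2.360 · 1.9510 = 5.60 ± 4.60 = (1.00, 10.20)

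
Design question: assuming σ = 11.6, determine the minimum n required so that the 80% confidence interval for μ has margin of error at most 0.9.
n ≥ 274

For margin E ≤ 0.9:
n ≥ (z* · σ / E)²
n ≥ (1.282 · 11.6 / 0.9)²
n ≥ 273.03

Minimum n = 274 (rounding up)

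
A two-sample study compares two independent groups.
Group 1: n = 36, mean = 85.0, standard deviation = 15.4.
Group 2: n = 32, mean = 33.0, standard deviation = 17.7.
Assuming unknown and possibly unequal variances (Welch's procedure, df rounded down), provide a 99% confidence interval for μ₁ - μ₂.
(41.24, 62.76)

Difference: x̄₁ - x̄₂ = 52.00
SE = √(s₁²/n₁ + s₂²/n₂) = √(15.4²/36 + 17.7²/32) = 4.0470
df = 61.92 → 61 (Welch–Satterthwaite, rounded down)
t* = 2.659

CI: 52.00 ± 2.659 · 4.0470 = 52.00 ± 10.76 = (41.24, 62.76)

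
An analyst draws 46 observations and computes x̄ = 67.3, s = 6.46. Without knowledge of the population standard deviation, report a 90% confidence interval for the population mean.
(65.70, 68.90)

t-interval (σ unknown):
df = n - 1 = 45
t* = 1.679 for 90% confidence

Margin of error = t* · s/√n = 1.679 · 6.46/√46 = 1.60

CI: (65.70, 68.90)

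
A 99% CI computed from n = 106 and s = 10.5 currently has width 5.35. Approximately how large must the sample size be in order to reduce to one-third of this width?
n ≈ 954

CI width ∝ 1/√n
To reduce width by factor 3, need √n to grow by 3 → need 3² = 9 times as many samples.

Current: n = 106, width = 5.35
New: n = 954, width ≈ 1.75

Width reduced by factor of 5.35/1.75 = 3.06.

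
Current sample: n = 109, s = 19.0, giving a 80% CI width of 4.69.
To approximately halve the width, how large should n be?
n ≈ 436

CI width ∝ 1/√n
To reduce width by factor 2, need √n to grow by 2 → need 2² = 4 times as many samples.

Current: n = 109, width = 4.69
New: n = 436, width ≈ 2.34

Width reduced by factor of 4.69/2.34 = 2.00.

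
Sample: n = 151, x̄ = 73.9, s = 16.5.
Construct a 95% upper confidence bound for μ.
μ ≤ 76.12

Upper bound (one-sided):
t* = 1.655 (one-sided for 95%)
Upper bound = x̄ + t* · s/√n = 73.9 + 1.655 · 16.5/√151 = 76.12

We are 95% confident that μ ≤ 76.12.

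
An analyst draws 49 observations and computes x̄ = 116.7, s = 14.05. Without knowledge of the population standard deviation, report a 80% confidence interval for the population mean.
(114.09, 119.31)

t-interval (σ unknown):
df = n - 1 = 48
t* = 1.299 for 80% confidence

Margin of error = t* · s/√n = 1.299 · 14.05/√49 = 2.61

CI: (114.09, 119.31)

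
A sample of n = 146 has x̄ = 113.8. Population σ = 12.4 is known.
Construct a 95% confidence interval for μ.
(111.79, 115.81)

z-interval (σ known):
z* = 1.960 for 95% confidence

Margin of error = z* · σ/√n = 1.960 · 12.4/√146 = 2.01

CI: (113.8 - 2.01, 113.8 + 2.01) = (111.79, 115.81)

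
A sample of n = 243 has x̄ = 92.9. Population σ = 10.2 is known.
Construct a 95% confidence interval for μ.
(91.62, 94.18)

z-interval (σ known):
z* = 1.960 for 95% confidence

Margin of error = z* · σ/√n = 1.960 · 10.2/√243 = 1.28

CI: (92.9 - 1.28, 92.9 + 1.28) = (91.62, 94.18)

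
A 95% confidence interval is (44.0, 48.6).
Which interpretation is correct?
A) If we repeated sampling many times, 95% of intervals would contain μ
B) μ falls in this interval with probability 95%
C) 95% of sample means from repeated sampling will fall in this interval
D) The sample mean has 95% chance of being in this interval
A

A) Correct — this is the frequentist long-run coverage interpretation.
B) Wrong — μ is fixed; the randomness lives in the interval, not in μ.
C) Wrong — coverage applies to intervals containing μ, not to future x̄ values.
D) Wrong — x̄ is observed and sits in the interval by construction.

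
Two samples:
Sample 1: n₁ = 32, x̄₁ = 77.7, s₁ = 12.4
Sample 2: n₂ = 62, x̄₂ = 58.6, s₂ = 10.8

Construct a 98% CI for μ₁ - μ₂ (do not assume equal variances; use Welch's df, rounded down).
(12.90, 25.30)

Difference: x̄₁ - x̄₂ = 19.10
SE = √(s₁²/n₁ + s₂²/n₂) = √(12.4²/32 + 10.8²/62) = 2.5858
df = 55.69 → 55 (Welch–Satterthwaite, rounded down)
t* = 2.396

CI: 19.10 ± 2.396 · 2.5858 = 19.10 ± 6.20 = (12.90, 25.30)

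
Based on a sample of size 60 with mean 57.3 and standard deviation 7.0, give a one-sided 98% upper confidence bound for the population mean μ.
μ ≤ 59.20

Upper bound (one-sided):
t* = 2.100 (one-sided for 98%)
Upper bound = x̄ + t* · s/√n = 57.3 + 2.100 · 7.0/√60 = 59.20

We are 98% confident that μ ≤ 59.20.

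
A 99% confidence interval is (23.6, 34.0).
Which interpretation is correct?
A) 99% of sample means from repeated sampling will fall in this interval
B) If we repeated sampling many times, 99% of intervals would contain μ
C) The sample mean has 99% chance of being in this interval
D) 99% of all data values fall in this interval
B

A) Wrong — coverage applies to intervals containing μ, not to future x̄ values.
B) Correct — this is the frequentist long-run coverage interpretation.
C) Wrong — x̄ is observed and sits in the interval by construction.
D) Wrong — a CI is about the parameter μ, not individual data values.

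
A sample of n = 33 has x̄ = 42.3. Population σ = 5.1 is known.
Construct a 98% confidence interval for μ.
(40.23, 44.37)

z-interval (σ known):
z* = 2.326 for 98% confidence

Margin of error = z* · σ/√n = 2.326 · 5.1/√33 = 2.07

CI: (42.3 - 2.07, 42.3 + 2.07) = (40.23, 44.37)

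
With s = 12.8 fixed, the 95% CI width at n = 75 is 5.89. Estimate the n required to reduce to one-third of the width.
n ≈ 675

CI width ∝ 1/√n
To reduce width by factor 3, need √n to grow by 3 → need 3² = 9 times as many samples.

Current: n = 75, width = 5.89
New: n = 675, width ≈ 1.93

Width reduced by factor of 5.89/1.93 = 3.05.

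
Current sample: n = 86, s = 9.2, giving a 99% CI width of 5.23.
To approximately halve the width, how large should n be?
n ≈ 344

CI width ∝ 1/√n
To reduce width by factor 2, need √n to grow by 2 → need 2² = 4 times as many samples.

Current: n = 86, width = 5.23
New: n = 344, width ≈ 2.57

Width reduced by factor of 5.23/2.57 = 2.04.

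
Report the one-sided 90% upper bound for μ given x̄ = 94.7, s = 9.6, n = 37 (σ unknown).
μ ≤ 96.76

Upper bound (one-sided):
t* = 1.306 (one-sided for 90%)
Upper bound = x̄ + t* · s/√n = 94.7 + 1.306 · 9.6/√37 = 96.76

We are 90% confident that μ ≤ 96.76.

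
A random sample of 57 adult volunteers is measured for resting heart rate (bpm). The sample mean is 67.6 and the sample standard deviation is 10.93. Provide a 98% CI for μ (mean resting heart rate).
(64.13, 71.07)

t-interval (σ unknown):
df = n - 1 = 56
t* = 2.395 for 98% confidence

Margin of error = t* · s/√n = 2.395 · 10.93/√57 = 3.47

CI: (64.13, 71.07)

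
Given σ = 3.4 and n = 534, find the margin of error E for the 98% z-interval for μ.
Margin of error = 0.34

Margin of error = z* · σ/√n
= 2.326 · 3.4/√534
= 2.326 · 3.4/23.1084
= 0.34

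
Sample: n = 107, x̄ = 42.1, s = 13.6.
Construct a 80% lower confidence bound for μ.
μ ≥ 40.99

Lower bound (one-sided):
t* = 0.845 (one-sided for 80%)
Lower bound = x̄ - t* · s/√n = 42.1 - 0.845 · 13.6/√107 = 40.99

We are 80% confident that μ ≥ 40.99.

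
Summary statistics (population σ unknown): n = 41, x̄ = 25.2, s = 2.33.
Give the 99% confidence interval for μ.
(24.22, 26.18)

t-interval (σ unknown):
df = n - 1 = 40
t* = 2.704 for 99% confidence

Margin of error = t* · s/√n = 2.704 · 2.33/√41 = 0.98

CI: (24.22, 26.18)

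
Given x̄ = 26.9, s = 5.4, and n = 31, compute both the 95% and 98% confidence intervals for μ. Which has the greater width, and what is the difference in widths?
98% CI is wider by 0.81

df = 30
95% CI: t* = 2.042, (24.92, 28.88), width = 2 · t* · s/√n = 3.96
98% CI: t* = 2.457, (24.52, 29.28), width = 2 · t* · s/√n = 4.77

The 98% CI is wider by 4.77 - 3.96 = 0.81.
Higher confidence requires a wider interval.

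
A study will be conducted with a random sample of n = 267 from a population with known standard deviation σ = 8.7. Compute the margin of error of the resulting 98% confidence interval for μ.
Margin of error = 1.24

Margin of error = z* · σ/√n
= 2.326 · 8.7/√267
= 2.326 · 8.7/16.3401
= 1.24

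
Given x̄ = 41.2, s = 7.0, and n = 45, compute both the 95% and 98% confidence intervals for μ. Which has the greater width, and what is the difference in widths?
98% CI is wider by 0.83

df = 44
95% CI: t* = 2.015, (39.10, 43.30), width = 2 · t* · s/√n = 4.21
98% CI: t* = 2.414, (38.68, 43.72), width = 2 · t* · s/√n = 5.04

The 98% CI is wider by 5.04 - 4.21 = 0.83.
Higher confidence requires a wider interval.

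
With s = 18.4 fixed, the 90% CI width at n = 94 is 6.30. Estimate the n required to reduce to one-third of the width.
n ≈ 846

CI width ∝ 1/√n
To reduce width by factor 3, need √n to grow by 3 → need 3² = 9 times as many samples.

Current: n = 94, width = 6.30
New: n = 846, width ≈ 2.08

Width reduced by factor of 6.30/2.08 = 3.03.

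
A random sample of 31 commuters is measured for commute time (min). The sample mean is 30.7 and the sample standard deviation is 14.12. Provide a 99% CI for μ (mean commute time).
(23.73, 37.67)

t-interval (σ unknown):
df = n - 1 = 30
t* = 2.750 for 99% confidence

Margin of error = t* · s/√n = 2.750 · 14.12/√31 = 6.97

CI: (23.73, 37.67)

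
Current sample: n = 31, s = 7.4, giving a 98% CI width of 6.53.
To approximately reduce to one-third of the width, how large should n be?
n ≈ 279

CI width ∝ 1/√n
To reduce width by factor 3, need √n to grow by 3 → need 3² = 9 times as many samples.

Current: n = 31, width = 6.53
New: n = 279, width ≈ 2.07

Width reduced by factor of 6.53/2.07 = 3.15.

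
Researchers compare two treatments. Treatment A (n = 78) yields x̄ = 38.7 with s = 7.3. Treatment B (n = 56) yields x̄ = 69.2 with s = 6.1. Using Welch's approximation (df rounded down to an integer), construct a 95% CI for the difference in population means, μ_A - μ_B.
(-32.80, -28.20)

Difference: x̄₁ - x̄₂ = -30.50
SE = √(s₁²/n₁ + s₂²/n₂) = √(7.3²/78 + 6.1²/56) = 1.1609
df = 128.91 → 128 (Welch–Satterthwaite, rounded down)
t* = 1.979

CI: -30.50 ± 1.979 · 1.1609 = -30.50 ± 2.30 = (-32.80, -28.20)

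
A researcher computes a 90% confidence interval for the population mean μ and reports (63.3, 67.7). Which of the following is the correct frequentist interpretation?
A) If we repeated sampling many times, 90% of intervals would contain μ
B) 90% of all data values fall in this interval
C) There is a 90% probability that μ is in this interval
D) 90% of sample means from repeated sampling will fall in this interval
A

A) Correct — this is the frequentist long-run coverage interpretation.
B) Wrong — a CI is about the parameter μ, not individual data values.
C) Wrong — μ is fixed; the randomness lives in the interval, not in μ.
D) Wrong — coverage applies to intervals containing μ, not to future x̄ values.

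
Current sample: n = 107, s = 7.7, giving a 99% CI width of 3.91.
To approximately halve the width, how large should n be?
n ≈ 428

CI width ∝ 1/√n
To reduce width by factor 2, need √n to grow by 2 → need 2² = 4 times as many samples.

Current: n = 107, width = 3.91
New: n = 428, width ≈ 1.93

Width reduced by factor of 3.91/1.93 = 2.03.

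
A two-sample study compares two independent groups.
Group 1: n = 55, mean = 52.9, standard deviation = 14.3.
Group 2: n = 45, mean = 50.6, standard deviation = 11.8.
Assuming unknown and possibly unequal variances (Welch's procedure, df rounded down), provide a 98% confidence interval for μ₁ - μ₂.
(-3.87, 8.47)

Difference: x̄₁ - x̄₂ = 2.30
SE = √(s₁²/n₁ + s₂²/n₂) = √(14.3²/55 + 11.8²/45) = 2.6100
df = 97.99 → 97 (Welch–Satterthwaite, rounded down)
t* = 2.365

CI: 2.30 ± 2.365 · 2.6100 = 2.30 ± 6.17 = (-3.87, 8.47)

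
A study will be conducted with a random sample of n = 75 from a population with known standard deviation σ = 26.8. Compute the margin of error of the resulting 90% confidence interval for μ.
Margin of error = 5.09

Margin of error = z* · σ/√n
= 1.645 · 26.8/√75
= 1.645 · 26.8/8.6603
= 5.09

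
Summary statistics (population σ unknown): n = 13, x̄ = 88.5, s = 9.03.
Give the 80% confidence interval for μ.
(85.10, 91.90)

t-interval (σ unknown):
df = n - 1 = 12
t* = 1.356 for 80% confidence

Margin of error = t* · s/√n = 1.356 · 9.03/√13 = 3.40

CI: (85.10, 91.90)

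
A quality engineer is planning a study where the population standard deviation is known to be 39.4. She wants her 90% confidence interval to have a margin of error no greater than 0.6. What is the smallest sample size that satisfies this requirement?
n ≥ 11669

For margin E ≤ 0.6:
n ≥ (z* · σ / E)²
n ≥ (1.645 · 39.4 / 0.6)²
n ≥ 11668.68

Minimum n = 11669 (rounding up)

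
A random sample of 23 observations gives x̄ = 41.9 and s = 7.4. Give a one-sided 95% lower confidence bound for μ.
μ ≥ 39.25

Lower bound (one-sided):
t* = 1.717 (one-sided for 95%)
Lower bound = x̄ - t* · s/√n = 41.9 - 1.717 · 7.4/√23 = 39.25

We are 95% confident that μ ≥ 39.25.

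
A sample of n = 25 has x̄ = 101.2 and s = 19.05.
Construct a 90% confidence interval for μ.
(94.68, 107.72)

t-interval (σ unknown):
df = n - 1 = 24
t* = 1.711 for 90% confidence

Margin of error = t* · s/√n = 1.711 · 19.05/√25 = 6.52

CI: (94.68, 107.72)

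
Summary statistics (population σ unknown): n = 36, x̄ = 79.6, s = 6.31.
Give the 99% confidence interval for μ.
(76.74, 82.46)

t-interval (σ unknown):
df = n - 1 = 35
t* = 2.724 for 99% confidence

Margin of error = t* · s/√n = 2.724 · 6.31/√36 = 2.86

CI: (76.74, 82.46)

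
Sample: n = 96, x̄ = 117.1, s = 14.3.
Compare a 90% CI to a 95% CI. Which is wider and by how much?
95% CI is wider by 0.94

df = 95
90% CI: t* = 1.661, (114.68, 119.52), width = 2 · t* · s/√n = 4.85
95% CI: t* = 1.985, (114.20, 120.00), width = 2 · t* · s/√n = 5.79

The 95% CI is wider by 5.79 - 4.85 = 0.94.
Higher confidence requires a wider interval.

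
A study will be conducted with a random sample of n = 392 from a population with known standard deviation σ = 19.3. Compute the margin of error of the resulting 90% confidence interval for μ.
Margin of error = 1.60

Margin of error = z* · σ/√n
= 1.645 · 19.3/√392
= 1.645 · 19.3/19.7990
= 1.60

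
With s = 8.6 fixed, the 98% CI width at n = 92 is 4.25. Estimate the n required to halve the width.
n ≈ 368

CI width ∝ 1/√n
To reduce width by factor 2, need √n to grow by 2 → need 2² = 4 times as many samples.

Current: n = 92, width = 4.25
New: n = 368, width ≈ 2.10

Width reduced by factor of 4.25/2.10 = 2.02.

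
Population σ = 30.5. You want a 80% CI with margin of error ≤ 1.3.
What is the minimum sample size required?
n ≥ 905

For margin E ≤ 1.3:
n ≥ (z* · σ / E)²
n ≥ (1.282 · 30.5 / 1.3)²
n ≥ 904.67

Minimum n = 905 (rounding up)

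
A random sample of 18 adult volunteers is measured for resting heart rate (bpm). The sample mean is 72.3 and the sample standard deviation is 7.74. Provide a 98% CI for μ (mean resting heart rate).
(67.62, 76.98)

t-interval (σ unknown):
df = n - 1 = 17
t* = 2.567 for 98% confidence

Margin of error = t* · s/√n = 2.567 · 7.74/√18 = 4.68

CI: (67.62, 76.98)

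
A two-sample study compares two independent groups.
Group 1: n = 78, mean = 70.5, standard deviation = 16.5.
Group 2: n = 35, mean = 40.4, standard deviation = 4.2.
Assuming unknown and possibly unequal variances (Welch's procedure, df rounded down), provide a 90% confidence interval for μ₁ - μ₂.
(26.78, 33.42)

Difference: x̄₁ - x̄₂ = 30.10
SE = √(s₁²/n₁ + s₂²/n₂) = √(16.5²/78 + 4.2²/35) = 1.9986
df = 96.30 → 96 (Welch–Satterthwaite, rounded down)
t* = 1.661

CI: 30.10 ± 1.661 · 1.9986 = 30.10 ± 3.32 = (26.78, 33.42)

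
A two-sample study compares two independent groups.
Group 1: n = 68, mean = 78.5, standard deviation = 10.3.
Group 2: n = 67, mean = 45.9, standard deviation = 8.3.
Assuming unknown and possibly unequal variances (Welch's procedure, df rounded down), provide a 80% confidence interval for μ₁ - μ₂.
(30.53, 34.67)

Difference: x̄₁ - x̄₂ = 32.60
SE = √(s₁²/n₁ + s₂²/n₂) = √(10.3²/68 + 8.3²/67) = 1.6088
df = 127.98 → 127 (Welch–Satterthwaite, rounded down)
t* = 1.288

CI: 32.60 ± 1.288 · 1.6088 = 32.60 ± 2.07 = (30.53, 34.67)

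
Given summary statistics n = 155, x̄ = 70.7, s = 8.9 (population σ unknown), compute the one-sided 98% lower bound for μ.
μ ≥ 69.22

Lower bound (one-sided):
t* = 2.071 (one-sided for 98%)
Lower bound = x̄ - t* · s/√n = 70.7 - 2.071 · 8.9/√155 = 69.22

We are 98% confident that μ ≥ 69.22.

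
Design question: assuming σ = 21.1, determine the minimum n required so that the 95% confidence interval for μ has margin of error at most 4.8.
n ≥ 75

For margin E ≤ 4.8:
n ≥ (z* · σ / E)²
n ≥ (1.960 · 21.1 / 4.8)²
n ≥ 74.23

Minimum n = 75 (rounding up)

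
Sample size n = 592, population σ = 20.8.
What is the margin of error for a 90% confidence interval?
Margin of error = 1.41

Margin of error = z* · σ/√n
= 1.645 · 20.8/√592
= 1.645 · 20.8/24.3311
= 1.41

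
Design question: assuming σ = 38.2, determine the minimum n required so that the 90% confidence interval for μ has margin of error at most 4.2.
n ≥ 224

For margin E ≤ 4.2:
n ≥ (z* · σ / E)²
n ≥ (1.645 · 38.2 / 4.2)²
n ≥ 223.85

Minimum n = 224 (rounding up)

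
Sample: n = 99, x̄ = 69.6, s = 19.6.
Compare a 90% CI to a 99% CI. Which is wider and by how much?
99% CI is wider by 3.81

df = 98
90% CI: t* = 1.661, (66.33, 72.87), width = 2 · t* · s/√n = 6.54
99% CI: t* = 2.627, (64.43, 74.77), width = 2 · t* · s/√n = 10.35

The 99% CI is wider by 10.35 - 6.54 = 3.81.
Higher confidence requires a wider interval.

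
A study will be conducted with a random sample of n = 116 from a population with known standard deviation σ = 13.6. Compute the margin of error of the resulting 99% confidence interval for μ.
Margin of error = 3.25

Margin of error = z* · σ/√n
= 2.576 · 13.6/√116
= 2.576 · 13.6/10.7703
= 3.25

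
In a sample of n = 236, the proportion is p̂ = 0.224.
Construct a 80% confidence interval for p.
(0.189, 0.259)

Proportion CI:
SE = √(p̂(1-p̂)/n) = √(0.224 · 0.776 / 236) = 0.02714

z* = 1.282
Margin = z* · SE = 1.282 · 0.02714 = 0.0348

CI: 0.224 ± 0.0348 = (0.189, 0.259)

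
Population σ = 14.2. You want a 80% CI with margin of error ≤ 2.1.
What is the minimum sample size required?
n ≥ 76

For margin E ≤ 2.1:
n ≥ (z* · σ / E)²
n ≥ (1.282 · 14.2 / 2.1)²
n ≥ 75.15

Minimum n = 76 (rounding up)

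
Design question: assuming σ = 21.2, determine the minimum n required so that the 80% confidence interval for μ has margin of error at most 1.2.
n ≥ 513

For margin E ≤ 1.2:
n ≥ (z* · σ / E)²
n ≥ (1.282 · 21.2 / 1.2)²
n ≥ 512.96

Minimum n = 513 (rounding up)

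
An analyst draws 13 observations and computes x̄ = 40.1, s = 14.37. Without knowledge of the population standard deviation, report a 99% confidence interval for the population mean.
(27.92, 52.28)

t-interval (σ unknown):
df = n - 1 = 12
t* = 3.055 for 99% confidence

Margin of error = t* · s/√n = 3.055 · 14.37/√13 = 12.18

CI: (27.92, 52.28)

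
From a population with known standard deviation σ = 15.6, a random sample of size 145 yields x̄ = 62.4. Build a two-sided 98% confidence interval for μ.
(59.39, 65.41)

z-interval (σ known):
z* = 2.326 for 98% confidence

Margin of error = z* · σ/√n = 2.326 · 15.6/√145 = 3.01

CI: (62.4 - 3.01, 62.4 + 3.01) = (59.39, 65.41)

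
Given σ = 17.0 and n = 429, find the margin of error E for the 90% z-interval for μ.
Margin of error = 1.35

Margin of error = z* · σ/√n
= 1.645 · 17.0/√429
= 1.645 · 17.0/20.7123
= 1.35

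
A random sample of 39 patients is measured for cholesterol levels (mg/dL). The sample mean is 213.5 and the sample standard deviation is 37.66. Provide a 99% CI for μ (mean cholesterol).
(197.15, 229.85)

t-interval (σ unknown):
df = n - 1 = 38
t* = 2.712 for 99% confidence

Margin of error = t* · s/√n = 2.712 · 37.66/√39 = 16.35

CI: (197.15, 229.85)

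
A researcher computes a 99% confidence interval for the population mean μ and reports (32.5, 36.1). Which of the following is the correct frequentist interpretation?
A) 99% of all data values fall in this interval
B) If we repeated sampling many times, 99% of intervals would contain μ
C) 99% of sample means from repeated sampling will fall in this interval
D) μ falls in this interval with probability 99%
B

A) Wrong — a CI is about the parameter μ, not individual data values.
B) Correct — this is the frequentist long-run coverage interpretation.
C) Wrong — coverage applies to intervals containing μ, not to future x̄ values.
D) Wrong — μ is fixed; the randomness lives in the interval, not in μ.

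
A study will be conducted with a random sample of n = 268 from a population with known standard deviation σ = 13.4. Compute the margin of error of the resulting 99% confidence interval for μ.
Margin of error = 2.11

Margin of error = z* · σ/√n
= 2.576 · 13.4/√268
= 2.576 · 13.4/16.3707
= 2.11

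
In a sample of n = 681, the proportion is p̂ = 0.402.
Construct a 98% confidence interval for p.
(0.358, 0.446)

Proportion CI:
SE = √(p̂(1-p̂)/n) = √(0.402 · 0.598 / 681) = 0.01879

z* = 2.326
Margin = z* · SE = 2.326 · 0.01879 = 0.0437

CI: 0.402 ± 0.0437 = (0.358, 0.446)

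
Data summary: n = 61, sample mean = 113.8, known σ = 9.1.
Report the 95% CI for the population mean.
(111.52, 116.08)

z-interval (σ known):
z* = 1.960 for 95% confidence

Margin of error = z* · σ/√n = 1.960 · 9.1/√61 = 2.28

CI: (113.8 - 2.28, 113.8 + 2.28) = (111.52, 116.08)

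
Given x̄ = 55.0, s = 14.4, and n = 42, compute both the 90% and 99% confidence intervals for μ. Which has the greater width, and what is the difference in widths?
99% CI is wider by 4.52

df = 41
90% CI: t* = 1.683, (51.26, 58.74), width = 2 · t* · s/√n = 7.48
99% CI: t* = 2.701, (49.00, 61.00), width = 2 · t* · s/√n = 12.00

The 99% CI is wider by 12.00 - 7.48 = 4.52.
Higher confidence requires a wider interval.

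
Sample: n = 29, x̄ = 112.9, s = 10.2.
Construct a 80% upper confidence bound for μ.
μ ≤ 114.52

Upper bound (one-sided):
t* = 0.855 (one-sided for 80%)
Upper bound = x̄ + t* · s/√n = 112.9 + 0.855 · 10.2/√29 = 114.52

We are 80% confident that μ ≤ 114.52.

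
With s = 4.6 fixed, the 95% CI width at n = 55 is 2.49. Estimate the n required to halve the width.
n ≈ 220

CI width ∝ 1/√n
To reduce width by factor 2, need √n to grow by 2 → need 2² = 4 times as many samples.

Current: n = 55, width = 2.49
New: n = 220, width ≈ 1.22

Width reduced by factor of 2.49/1.22 = 2.04.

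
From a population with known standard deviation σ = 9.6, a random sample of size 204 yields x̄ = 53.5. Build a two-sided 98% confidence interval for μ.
(51.94, 55.06)

z-interval (σ known):
z* = 2.326 for 98% confidence

Margin of error = z* · σ/√n = 2.326 · 9.6/√204 = 1.56

CI: (53.5 - 1.56, 53.5 + 1.56) = (51.94, 55.06)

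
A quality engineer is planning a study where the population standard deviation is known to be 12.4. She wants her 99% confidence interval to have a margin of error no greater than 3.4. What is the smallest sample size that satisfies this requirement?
n ≥ 89

For margin E ≤ 3.4:
n ≥ (z* · σ / E)²
n ≥ (2.576 · 12.4 / 3.4)²
n ≥ 88.26

Minimum n = 89 (rounding up)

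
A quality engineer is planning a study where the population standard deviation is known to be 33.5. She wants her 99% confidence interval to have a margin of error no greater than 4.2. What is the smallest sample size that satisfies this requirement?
n ≥ 423

For margin E ≤ 4.2:
n ≥ (z* · σ / E)²
n ≥ (2.576 · 33.5 / 4.2)²
n ≥ 422.17

Minimum n = 423 (rounding up)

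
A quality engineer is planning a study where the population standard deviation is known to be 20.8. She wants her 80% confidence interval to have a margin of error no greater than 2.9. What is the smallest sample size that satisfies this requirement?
n ≥ 85

For margin E ≤ 2.9:
n ≥ (z* · σ / E)²
n ≥ (1.282 · 20.8 / 2.9)²
n ≥ 84.55

Minimum n = 85 (rounding up)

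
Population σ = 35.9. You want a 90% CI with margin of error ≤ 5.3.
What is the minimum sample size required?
n ≥ 125

For margin E ≤ 5.3:
n ≥ (z* · σ / E)²
n ≥ (1.645 · 35.9 / 5.3)²
n ≥ 124.16

Minimum n = 125 (rounding up)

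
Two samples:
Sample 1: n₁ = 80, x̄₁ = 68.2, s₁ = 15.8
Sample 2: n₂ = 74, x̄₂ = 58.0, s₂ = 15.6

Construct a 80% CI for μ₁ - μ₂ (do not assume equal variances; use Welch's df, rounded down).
(6.94, 13.46)

Difference: x̄₁ - x̄₂ = 10.20
SE = √(s₁²/n₁ + s₂²/n₂) = √(15.8²/80 + 15.6²/74) = 2.5316
df = 151.35 → 151 (Welch–Satterthwaite, rounded down)
t* = 1.287

CI: 10.20 ± 1.287 · 2.5316 = 10.20 ± 3.26 = (6.94, 13.46)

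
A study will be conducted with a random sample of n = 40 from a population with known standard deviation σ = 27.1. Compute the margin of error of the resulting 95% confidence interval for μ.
Margin of error = 8.40

Margin of error = z* · σ/√n
= 1.960 · 27.1/√40
= 1.960 · 27.1/6.3246
= 8.40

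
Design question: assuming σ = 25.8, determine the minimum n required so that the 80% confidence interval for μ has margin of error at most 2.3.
n ≥ 207

For margin E ≤ 2.3:
n ≥ (z* · σ / E)²
n ≥ (1.282 · 25.8 / 2.3)²
n ≥ 206.80

Minimum n = 207 (rounding up)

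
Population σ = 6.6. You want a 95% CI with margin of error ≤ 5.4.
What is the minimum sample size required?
n ≥ 6

For margin E ≤ 5.4:
n ≥ (z* · σ / E)²
n ≥ (1.960 · 6.6 / 5.4)²
n ≥ 5.74

Minimum n = 6 (rounding up)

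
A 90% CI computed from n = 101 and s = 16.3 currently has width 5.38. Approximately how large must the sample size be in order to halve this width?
n ≈ 404

CI width ∝ 1/√n
To reduce width by factor 2, need √n to grow by 2 → need 2² = 4 times as many samples.

Current: n = 101, width = 5.38
New: n = 404, width ≈ 2.67

Width reduced by factor of 5.38/2.67 = 2.01.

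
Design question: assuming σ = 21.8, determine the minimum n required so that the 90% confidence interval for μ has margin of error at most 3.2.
n ≥ 126

For margin E ≤ 3.2:
n ≥ (z* · σ / E)²
n ≥ (1.645 · 21.8 / 3.2)²
n ≥ 125.59

Minimum n = 126 (rounding up)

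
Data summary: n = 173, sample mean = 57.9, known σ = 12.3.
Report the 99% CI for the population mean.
(55.49, 60.31)

z-interval (σ known):
z* = 2.576 for 99% confidence

Margin of error = z* · σ/√n = 2.576 · 12.3/√173 = 2.41

CI: (57.9 - 2.41, 57.9 + 2.41) = (55.49, 60.31)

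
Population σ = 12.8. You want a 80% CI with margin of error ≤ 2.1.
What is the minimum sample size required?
n ≥ 62

For margin E ≤ 2.1:
n ≥ (z* · σ / E)²
n ≥ (1.282 · 12.8 / 2.1)²
n ≥ 61.06

Minimum n = 62 (rounding up)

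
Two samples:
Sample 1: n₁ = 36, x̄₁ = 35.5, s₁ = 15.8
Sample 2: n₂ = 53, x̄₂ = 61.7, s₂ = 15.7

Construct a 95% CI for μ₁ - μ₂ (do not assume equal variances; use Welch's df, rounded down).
(-32.98, -19.42)

Difference: x̄₁ - x̄₂ = -26.20
SE = √(s₁²/n₁ + s₂²/n₂) = √(15.8²/36 + 15.7²/53) = 3.4037
df = 74.99 → 74 (Welch–Satterthwaite, rounded down)
t* = 1.993

CI: -26.20 ± 1.993 · 3.4037 = -26.20 ± 6.78 = (-32.98, -19.42)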